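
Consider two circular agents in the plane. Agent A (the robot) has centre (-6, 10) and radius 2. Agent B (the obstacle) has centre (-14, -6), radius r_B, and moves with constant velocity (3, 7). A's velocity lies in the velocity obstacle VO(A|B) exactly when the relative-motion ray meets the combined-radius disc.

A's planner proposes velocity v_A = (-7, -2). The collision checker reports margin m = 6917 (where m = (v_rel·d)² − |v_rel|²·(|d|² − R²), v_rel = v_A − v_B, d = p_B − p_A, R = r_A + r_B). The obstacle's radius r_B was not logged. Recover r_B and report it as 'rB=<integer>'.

m = 6917
d = (-8, -16);  v_rel = (-10, -9),  |v_rel|² = 181
v_rel×d = (-10)·(-16) − (-9)·(-8) = 88
since m = R²·181 − 88²:  R² = (7744 + 6917) / 181 = 81
R = √81 = 9  ⇒  r_B = 9 − 2 = 7

rB=7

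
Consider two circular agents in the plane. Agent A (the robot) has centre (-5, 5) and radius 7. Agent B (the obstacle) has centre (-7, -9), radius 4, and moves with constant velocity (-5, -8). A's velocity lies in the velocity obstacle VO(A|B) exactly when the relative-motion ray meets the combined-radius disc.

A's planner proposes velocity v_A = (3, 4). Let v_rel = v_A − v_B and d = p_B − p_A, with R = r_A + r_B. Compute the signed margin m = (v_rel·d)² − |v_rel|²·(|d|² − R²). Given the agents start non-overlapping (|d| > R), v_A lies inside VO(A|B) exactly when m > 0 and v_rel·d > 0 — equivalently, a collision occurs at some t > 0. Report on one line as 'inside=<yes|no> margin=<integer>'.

d = (-2, -14),  |d|² = 200;  R = 7+4 = 11,  c = 200−11² = 79
v_rel = (8, 12),  |v_rel|² = 208;  v_rel·d = (8)·(-2) + (12)·(-14) = -184
208·t² + 368·t + 79 = 0  ⇒  m = (-184)² − 208·79 = 17424
m = 17424 > 0,  v_rel·d = -184 < 0  ⇒  outside

inside=no margin=17424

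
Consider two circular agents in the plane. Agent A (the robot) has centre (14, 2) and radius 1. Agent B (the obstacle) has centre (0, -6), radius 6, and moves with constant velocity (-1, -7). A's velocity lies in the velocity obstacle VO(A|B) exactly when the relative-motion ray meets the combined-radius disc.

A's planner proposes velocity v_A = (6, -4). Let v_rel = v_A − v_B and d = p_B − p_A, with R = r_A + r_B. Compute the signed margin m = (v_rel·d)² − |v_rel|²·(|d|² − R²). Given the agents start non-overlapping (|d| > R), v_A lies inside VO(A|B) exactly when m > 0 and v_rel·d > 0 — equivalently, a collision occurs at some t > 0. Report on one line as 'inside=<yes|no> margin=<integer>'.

d = (-14, -8),  |d|² = 260;  R = 1+6 = 7,  c = 260−7² = 211
v_rel = (7, 3),  |v_rel|² = 58;  v_rel·d = (7)·(-14) + (3)·(-8) = -122
58·t² + 244·t + 211 = 0  ⇒  m = (-122)² − 58·211 = 2646
m = 2646 > 0,  v_rel·d = -122 < 0  ⇒  outside

inside=no margin=2646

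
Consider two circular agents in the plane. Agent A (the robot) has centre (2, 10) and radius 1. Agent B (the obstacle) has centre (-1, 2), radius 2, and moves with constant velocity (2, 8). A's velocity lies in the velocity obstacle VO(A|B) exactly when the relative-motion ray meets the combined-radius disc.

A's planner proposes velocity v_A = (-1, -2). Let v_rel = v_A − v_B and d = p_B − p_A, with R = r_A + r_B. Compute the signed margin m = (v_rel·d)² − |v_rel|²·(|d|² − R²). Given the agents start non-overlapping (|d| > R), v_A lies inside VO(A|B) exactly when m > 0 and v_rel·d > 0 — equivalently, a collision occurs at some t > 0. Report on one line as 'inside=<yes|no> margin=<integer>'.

d = (-3, -8),  |d|² = 73;  R = 1+2 = 3,  c = 73−3² = 64
v_rel = (-3, -10),  |v_rel|² = 109;  v_rel·d = (-3)·(-3) + (-10)·(-8) = 89
109·t² − 178·t + 64 = 0  ⇒  m = 89² − 109·64 = 945
m = 945 > 0,  v_rel·d = 89 > 0  ⇒  inside

inside=yes margin=945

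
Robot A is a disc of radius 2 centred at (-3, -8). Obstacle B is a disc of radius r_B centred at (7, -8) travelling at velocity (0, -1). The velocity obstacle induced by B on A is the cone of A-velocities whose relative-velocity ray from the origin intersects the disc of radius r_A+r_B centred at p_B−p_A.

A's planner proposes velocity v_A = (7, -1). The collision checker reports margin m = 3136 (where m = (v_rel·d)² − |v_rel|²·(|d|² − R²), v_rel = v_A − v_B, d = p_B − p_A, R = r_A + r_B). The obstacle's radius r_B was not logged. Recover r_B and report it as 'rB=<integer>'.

m = 3136
d = (10, 0);  v_rel = (7, 0),  |v_rel|² = 49
v_rel×d = (7)·(0) − (0)·(10) = 0
since m = R²·49 − 0²:  R² = (0 + 3136) / 49 = 64
R = √64 = 8  ⇒  r_B = 8 − 2 = 6

rB=6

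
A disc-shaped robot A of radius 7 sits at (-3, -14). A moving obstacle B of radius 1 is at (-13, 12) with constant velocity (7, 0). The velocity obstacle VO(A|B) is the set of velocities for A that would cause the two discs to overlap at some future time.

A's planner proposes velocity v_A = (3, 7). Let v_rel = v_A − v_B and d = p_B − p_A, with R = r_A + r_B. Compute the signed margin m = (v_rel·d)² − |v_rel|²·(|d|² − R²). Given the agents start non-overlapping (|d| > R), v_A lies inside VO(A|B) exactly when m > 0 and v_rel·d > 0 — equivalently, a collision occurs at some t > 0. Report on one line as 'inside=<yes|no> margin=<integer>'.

d = (-10, 26),  |d|² = 776;  R = 7+1 = 8,  c = 776−8² = 712
v_rel = (-4, 7),  |v_rel|² = 65;  v_rel·d = (-4)·(-10) + (7)·(26) = 222
65·t² − 444·t + 712 = 0  ⇒  m = 222² − 65·712 = 3004
m = 3004 > 0,  v_rel·d = 222 > 0  ⇒  inside

inside=yes margin=3004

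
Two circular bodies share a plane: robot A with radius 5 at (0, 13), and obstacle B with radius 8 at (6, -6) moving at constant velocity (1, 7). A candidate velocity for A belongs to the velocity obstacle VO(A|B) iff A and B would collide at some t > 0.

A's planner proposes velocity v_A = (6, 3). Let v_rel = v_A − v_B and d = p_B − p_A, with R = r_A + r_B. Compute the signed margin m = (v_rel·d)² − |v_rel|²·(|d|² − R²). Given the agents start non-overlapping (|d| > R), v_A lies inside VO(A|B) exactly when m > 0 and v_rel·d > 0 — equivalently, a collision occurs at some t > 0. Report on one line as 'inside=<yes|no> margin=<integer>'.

d = (6, -19),  |d|² = 397;  R = 5+8 = 13,  c = 397−13² = 228
v_rel = (5, -4),  |v_rel|² = 41;  v_rel·d = (5)·(6) + (-4)·(-19) = 106
41·t² − 212·t + 228 = 0  ⇒  m = 106² − 41·228 = 1888
m = 1888 > 0,  v_rel·d = 106 > 0  ⇒  inside

inside=yes margin=1888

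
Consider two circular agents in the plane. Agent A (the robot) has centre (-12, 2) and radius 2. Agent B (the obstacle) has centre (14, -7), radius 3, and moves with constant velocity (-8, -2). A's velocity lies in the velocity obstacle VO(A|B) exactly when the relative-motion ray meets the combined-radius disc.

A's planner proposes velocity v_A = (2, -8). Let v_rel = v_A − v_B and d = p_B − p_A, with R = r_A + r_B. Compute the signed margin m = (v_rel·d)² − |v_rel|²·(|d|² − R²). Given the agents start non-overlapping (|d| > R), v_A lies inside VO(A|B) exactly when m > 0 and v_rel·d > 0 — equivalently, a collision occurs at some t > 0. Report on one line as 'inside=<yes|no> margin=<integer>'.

d = (26, -9),  |d|² = 757;  R = 2+3 = 5,  c = 757−5² = 732
v_rel = (10, -6),  |v_rel|² = 136;  v_rel·d = (10)·(26) + (-6)·(-9) = 314
136·t² − 628·t + 732 = 0  ⇒  m = 314² − 136·732 = -956
m = -956 < 0,  v_rel·d = 314 > 0  ⇒  outside

inside=no margin=-956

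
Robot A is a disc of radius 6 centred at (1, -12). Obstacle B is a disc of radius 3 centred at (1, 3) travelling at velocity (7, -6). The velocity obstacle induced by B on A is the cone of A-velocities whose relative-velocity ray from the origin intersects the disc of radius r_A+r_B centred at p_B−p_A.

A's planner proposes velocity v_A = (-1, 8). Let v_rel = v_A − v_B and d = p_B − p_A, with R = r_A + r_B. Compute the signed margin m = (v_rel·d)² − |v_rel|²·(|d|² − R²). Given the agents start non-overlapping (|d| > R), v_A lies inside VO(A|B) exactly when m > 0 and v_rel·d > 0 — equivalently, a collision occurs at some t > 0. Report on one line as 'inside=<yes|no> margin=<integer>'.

d = (0, 15),  |d|² = 225;  R = 6+3 = 9,  c = 225−9² = 144
v_rel = (-8, 14),  |v_rel|² = 260;  v_rel·d = (-8)·(0) + (14)·(15) = 210
260·t² − 420·t + 144 = 0  ⇒  m = 210² − 260·144 = 6660
m = 6660 > 0,  v_rel·d = 210 > 0  ⇒  inside

inside=yes margin=6660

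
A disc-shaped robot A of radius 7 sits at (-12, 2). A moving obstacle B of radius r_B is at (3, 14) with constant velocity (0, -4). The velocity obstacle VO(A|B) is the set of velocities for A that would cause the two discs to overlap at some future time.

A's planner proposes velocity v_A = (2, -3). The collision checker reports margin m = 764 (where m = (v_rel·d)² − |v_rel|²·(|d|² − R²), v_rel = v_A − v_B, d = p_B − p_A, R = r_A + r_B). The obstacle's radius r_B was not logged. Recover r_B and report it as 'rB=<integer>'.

m = 764
d = (15, 12);  v_rel = (2, 1),  |v_rel|² = 5
v_rel×d = (2)·(12) − (1)·(15) = 9
since m = R²·5 − 9²:  R² = (81 + 764) / 5 = 169
R = √169 = 13  ⇒  r_B = 13 − 7 = 6

rB=6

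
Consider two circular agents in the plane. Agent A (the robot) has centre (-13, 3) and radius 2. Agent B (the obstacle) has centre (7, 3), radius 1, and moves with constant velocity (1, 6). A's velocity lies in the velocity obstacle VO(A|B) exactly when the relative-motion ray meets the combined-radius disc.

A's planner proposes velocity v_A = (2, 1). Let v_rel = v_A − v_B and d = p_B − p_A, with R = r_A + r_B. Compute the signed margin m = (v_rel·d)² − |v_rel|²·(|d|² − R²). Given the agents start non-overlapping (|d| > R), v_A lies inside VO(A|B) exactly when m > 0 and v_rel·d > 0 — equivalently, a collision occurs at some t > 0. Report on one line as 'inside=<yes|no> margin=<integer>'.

d = (20, 0),  |d|² = 400;  R = 2+1 = 3,  c = 400−3² = 391
v_rel = (1, -5),  |v_rel|² = 26;  v_rel·d = (1)·(20) + (-5)·(0) = 20
26·t² − 40·t + 391 = 0  ⇒  m = 20² − 26·391 = -9766
m = -9766 < 0,  v_rel·d = 20 > 0  ⇒  outside

inside=no margin=-9766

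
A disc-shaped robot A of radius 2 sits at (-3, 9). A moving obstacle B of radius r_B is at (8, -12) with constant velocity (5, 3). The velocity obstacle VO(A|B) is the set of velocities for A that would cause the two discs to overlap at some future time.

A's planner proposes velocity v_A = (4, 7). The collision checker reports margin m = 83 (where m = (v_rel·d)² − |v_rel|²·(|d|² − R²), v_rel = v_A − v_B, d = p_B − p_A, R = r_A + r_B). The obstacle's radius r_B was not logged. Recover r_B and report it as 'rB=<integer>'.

m = 83
d = (11, -21);  v_rel = (-1, 4),  |v_rel|² = 17
v_rel×d = (-1)·(-21) − (4)·(11) = -23
since m = R²·17 − (-23)²:  R² = (529 + 83) / 17 = 36
R = √36 = 6  ⇒  r_B = 6 − 2 = 4

rB=4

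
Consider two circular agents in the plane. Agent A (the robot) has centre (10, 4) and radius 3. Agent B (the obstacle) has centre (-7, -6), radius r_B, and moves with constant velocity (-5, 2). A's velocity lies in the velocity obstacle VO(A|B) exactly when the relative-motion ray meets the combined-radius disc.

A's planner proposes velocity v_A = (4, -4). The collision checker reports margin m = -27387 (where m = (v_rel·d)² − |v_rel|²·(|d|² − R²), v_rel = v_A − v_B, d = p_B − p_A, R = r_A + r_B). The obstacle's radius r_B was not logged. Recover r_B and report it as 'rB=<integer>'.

m = -27387
d = (-17, -10);  v_rel = (9, -6),  |v_rel|² = 117
v_rel×d = (9)·(-10) − (-6)·(-17) = -192
since m = R²·117 − (-192)²:  R² = (36864 + -27387) / 117 = 81
R = √81 = 9  ⇒  r_B = 9 − 3 = 6

rB=6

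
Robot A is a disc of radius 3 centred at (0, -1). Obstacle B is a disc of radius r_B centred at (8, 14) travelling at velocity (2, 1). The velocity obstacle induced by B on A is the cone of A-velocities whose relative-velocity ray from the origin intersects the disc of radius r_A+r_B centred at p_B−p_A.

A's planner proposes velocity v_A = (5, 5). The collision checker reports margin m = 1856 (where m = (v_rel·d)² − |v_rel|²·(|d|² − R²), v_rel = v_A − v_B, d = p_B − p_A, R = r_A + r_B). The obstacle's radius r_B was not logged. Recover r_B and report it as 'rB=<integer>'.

m = 1856
d = (8, 15);  v_rel = (3, 4),  |v_rel|² = 25
v_rel×d = (3)·(15) − (4)·(8) = 13
since m = R²·25 − 13²:  R² = (169 + 1856) / 25 = 81
R = √81 = 9  ⇒  r_B = 9 − 3 = 6

rB=6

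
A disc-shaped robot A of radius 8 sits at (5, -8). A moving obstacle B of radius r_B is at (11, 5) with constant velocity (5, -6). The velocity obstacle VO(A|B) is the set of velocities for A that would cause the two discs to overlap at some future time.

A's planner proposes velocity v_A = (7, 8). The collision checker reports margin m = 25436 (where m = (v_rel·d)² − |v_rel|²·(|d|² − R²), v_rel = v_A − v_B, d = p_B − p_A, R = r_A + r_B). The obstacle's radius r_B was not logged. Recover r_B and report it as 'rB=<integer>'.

m = 25436
d = (6, 13);  v_rel = (2, 14),  |v_rel|² = 200
v_rel×d = (2)·(13) − (14)·(6) = -58
since m = R²·200 − (-58)²:  R² = (3364 + 25436) / 200 = 144
R = √144 = 12  ⇒  r_B = 12 − 8 = 4

rB=4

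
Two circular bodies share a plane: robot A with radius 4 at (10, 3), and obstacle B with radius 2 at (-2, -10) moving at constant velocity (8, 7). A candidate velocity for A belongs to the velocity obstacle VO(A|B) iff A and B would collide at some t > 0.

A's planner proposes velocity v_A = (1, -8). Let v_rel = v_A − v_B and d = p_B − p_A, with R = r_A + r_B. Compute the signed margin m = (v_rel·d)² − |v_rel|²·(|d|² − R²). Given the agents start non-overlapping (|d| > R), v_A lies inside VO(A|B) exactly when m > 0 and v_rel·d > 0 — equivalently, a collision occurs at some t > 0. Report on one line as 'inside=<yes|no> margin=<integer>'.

d = (-12, -13),  |d|² = 313;  R = 4+2 = 6,  c = 313−6² = 277
v_rel = (-7, -15),  |v_rel|² = 274;  v_rel·d = (-7)·(-12) + (-15)·(-13) = 279
274·t² − 558·t + 277 = 0  ⇒  m = 279² − 274·277 = 1943
m = 1943 > 0,  v_rel·d = 279 > 0  ⇒  inside

inside=yes margin=1943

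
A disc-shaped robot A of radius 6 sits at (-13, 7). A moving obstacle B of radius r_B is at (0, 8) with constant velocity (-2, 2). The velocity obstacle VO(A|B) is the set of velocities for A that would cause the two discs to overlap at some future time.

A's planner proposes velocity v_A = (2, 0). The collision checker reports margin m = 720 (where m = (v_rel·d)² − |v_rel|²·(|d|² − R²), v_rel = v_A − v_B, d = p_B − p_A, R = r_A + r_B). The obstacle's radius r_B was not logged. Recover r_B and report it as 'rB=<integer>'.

m = 720
d = (13, 1);  v_rel = (4, -2),  |v_rel|² = 20
v_rel×d = (4)·(1) − (-2)·(13) = 30
since m = R²·20 − 30²:  R² = (900 + 720) / 20 = 81
R = √81 = 9  ⇒  r_B = 9 − 6 = 3

rB=3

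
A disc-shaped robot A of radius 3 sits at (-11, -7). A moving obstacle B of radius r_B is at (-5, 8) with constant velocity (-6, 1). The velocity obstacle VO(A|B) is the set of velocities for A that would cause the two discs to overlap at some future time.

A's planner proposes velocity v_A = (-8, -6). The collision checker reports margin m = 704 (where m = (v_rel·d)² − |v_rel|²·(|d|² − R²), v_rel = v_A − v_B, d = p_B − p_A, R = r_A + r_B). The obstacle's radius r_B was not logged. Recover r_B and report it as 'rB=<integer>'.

m = 704
d = (6, 15);  v_rel = (-2, -7),  |v_rel|² = 53
v_rel×d = (-2)·(15) − (-7)·(6) = 12
since m = R²·53 − 12²:  R² = (144 + 704) / 53 = 16
R = √16 = 4  ⇒  r_B = 4 − 3 = 1

rB=1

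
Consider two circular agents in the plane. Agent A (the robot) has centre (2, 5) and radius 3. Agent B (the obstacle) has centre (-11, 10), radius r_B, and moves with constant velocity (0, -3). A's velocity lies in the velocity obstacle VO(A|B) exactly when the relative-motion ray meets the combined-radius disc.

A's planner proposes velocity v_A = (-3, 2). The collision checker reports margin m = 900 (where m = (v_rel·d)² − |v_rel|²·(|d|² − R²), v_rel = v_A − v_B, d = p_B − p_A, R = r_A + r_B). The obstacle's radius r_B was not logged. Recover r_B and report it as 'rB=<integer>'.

m = 900
d = (-13, 5);  v_rel = (-3, 5),  |v_rel|² = 34
v_rel×d = (-3)·(5) − (5)·(-13) = 50
since m = R²·34 − 50²:  R² = (2500 + 900) / 34 = 100
R = √100 = 10  ⇒  r_B = 10 − 3 = 7

rB=7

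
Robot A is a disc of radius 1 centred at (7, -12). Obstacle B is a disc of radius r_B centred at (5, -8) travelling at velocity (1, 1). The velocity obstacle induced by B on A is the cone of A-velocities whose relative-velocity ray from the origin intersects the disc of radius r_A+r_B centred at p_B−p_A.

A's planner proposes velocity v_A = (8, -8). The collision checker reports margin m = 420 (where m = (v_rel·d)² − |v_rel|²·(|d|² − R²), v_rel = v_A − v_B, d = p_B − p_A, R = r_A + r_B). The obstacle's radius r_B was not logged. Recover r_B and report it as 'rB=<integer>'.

m = 420
d = (-2, 4);  v_rel = (7, -9),  |v_rel|² = 130
v_rel×d = (7)·(4) − (-9)·(-2) = 10
since m = R²·130 − 10²:  R² = (100 + 420) / 130 = 4
R = √4 = 2  ⇒  r_B = 2 − 1 = 1

rB=1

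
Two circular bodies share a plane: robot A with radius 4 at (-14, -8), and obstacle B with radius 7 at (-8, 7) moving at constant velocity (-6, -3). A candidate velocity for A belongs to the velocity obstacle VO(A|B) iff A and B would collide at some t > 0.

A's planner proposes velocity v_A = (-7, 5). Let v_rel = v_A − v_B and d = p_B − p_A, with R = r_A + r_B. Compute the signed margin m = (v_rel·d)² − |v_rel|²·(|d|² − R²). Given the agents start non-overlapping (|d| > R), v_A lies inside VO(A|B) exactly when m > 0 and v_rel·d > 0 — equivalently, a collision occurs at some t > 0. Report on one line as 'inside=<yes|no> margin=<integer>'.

d = (6, 15),  |d|² = 261;  R = 4+7 = 11,  c = 261−11² = 140
v_rel = (-1, 8),  |v_rel|² = 65;  v_rel·d = (-1)·(6) + (8)·(15) = 114
65·t² − 228·t + 140 = 0  ⇒  m = 114² − 65·140 = 3896
m = 3896 > 0,  v_rel·d = 114 > 0  ⇒  inside

inside=yes margin=3896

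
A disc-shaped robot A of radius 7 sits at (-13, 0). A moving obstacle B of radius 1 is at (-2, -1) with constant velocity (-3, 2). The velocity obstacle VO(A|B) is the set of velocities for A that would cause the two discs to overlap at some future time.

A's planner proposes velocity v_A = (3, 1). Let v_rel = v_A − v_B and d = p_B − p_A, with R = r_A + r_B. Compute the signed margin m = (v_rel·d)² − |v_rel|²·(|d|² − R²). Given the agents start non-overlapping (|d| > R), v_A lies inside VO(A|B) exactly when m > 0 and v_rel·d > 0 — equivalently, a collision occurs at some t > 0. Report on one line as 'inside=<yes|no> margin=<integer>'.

d = (11, -1),  |d|² = 122;  R = 7+1 = 8,  c = 122−8² = 58
v_rel = (6, -1),  |v_rel|² = 37;  v_rel·d = (6)·(11) + (-1)·(-1) = 67
37·t² − 134·t + 58 = 0  ⇒  m = 67² − 37·58 = 2343
m = 2343 > 0,  v_rel·d = 67 > 0  ⇒  inside

inside=yes margin=2343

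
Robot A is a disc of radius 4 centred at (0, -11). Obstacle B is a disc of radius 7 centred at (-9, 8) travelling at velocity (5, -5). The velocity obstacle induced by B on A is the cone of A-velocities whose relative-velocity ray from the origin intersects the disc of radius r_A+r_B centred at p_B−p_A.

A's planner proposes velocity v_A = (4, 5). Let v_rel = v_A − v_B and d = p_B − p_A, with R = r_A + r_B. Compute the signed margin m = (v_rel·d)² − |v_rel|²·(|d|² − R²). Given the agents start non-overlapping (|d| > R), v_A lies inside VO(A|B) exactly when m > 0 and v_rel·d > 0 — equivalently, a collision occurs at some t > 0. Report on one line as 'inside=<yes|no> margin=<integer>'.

d = (-9, 19),  |d|² = 442;  R = 4+7 = 11,  c = 442−11² = 321
v_rel = (-1, 10),  |v_rel|² = 101;  v_rel·d = (-1)·(-9) + (10)·(19) = 199
101·t² − 398·t + 321 = 0  ⇒  m = 199² − 101·321 = 7180
m = 7180 > 0,  v_rel·d = 199 > 0  ⇒  inside

inside=yes margin=7180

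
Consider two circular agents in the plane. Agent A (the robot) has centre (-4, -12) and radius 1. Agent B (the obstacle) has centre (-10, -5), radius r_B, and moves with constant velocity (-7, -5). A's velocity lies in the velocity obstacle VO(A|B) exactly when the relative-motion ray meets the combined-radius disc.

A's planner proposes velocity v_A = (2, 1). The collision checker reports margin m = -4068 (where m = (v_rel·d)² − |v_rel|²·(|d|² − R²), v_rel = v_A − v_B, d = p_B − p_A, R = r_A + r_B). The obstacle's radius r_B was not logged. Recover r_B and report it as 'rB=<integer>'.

m = -4068
d = (-6, 7);  v_rel = (9, 6),  |v_rel|² = 117
v_rel×d = (9)·(7) − (6)·(-6) = 99
since m = R²·117 − 99²:  R² = (9801 + -4068) / 117 = 49
R = √49 = 7  ⇒  r_B = 7 − 1 = 6

rB=6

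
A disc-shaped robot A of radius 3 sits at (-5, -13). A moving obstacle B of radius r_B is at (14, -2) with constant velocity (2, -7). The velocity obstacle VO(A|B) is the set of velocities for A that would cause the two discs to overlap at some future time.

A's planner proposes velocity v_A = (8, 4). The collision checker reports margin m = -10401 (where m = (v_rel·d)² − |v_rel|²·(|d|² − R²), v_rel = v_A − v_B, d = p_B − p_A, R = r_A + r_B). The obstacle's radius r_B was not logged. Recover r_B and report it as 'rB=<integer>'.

m = -10401
d = (19, 11);  v_rel = (6, 11),  |v_rel|² = 157
v_rel×d = (6)·(11) − (11)·(19) = -143
since m = R²·157 − (-143)²:  R² = (20449 + -10401) / 157 = 64
R = √64 = 8  ⇒  r_B = 8 − 3 = 5

rB=5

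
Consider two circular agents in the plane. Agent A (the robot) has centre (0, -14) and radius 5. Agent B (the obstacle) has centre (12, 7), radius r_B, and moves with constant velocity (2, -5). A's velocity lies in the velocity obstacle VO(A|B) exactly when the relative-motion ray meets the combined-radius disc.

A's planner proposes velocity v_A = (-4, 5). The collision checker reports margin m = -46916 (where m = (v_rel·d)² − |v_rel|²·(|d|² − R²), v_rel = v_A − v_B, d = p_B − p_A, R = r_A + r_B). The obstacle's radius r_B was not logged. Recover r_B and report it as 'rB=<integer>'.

m = -46916
d = (12, 21);  v_rel = (-6, 10),  |v_rel|² = 136
v_rel×d = (-6)·(21) − (10)·(12) = -246
since m = R²·136 − (-246)²:  R² = (60516 + -46916) / 136 = 100
R = √100 = 10  ⇒  r_B = 10 − 5 = 5

rB=5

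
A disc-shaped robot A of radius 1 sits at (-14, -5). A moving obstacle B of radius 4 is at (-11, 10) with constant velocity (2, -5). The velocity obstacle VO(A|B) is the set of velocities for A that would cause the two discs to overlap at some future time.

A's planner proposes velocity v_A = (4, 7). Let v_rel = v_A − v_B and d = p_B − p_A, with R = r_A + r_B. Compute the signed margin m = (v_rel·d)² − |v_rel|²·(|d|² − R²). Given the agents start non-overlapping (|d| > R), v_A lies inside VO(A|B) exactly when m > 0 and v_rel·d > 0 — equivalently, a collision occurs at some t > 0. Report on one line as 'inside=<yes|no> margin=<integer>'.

d = (3, 15),  |d|² = 234;  R = 1+4 = 5,  c = 234−5² = 209
v_rel = (2, 12),  |v_rel|² = 148;  v_rel·d = (2)·(3) + (12)·(15) = 186
148·t² − 372·t + 209 = 0  ⇒  m = 186² − 148·209 = 3664
m = 3664 > 0,  v_rel·d = 186 > 0  ⇒  inside

inside=yes margin=3664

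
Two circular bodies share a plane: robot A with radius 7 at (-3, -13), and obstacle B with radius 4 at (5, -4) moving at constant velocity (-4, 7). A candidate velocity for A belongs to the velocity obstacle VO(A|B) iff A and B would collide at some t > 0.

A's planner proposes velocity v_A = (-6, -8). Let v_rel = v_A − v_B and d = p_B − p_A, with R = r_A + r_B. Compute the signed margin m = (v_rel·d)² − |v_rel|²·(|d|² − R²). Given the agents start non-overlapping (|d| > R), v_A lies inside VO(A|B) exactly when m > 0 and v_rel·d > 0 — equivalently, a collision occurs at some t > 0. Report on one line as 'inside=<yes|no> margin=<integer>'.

d = (8, 9),  |d|² = 145;  R = 7+4 = 11,  c = 145−11² = 24
v_rel = (-2, -15),  |v_rel|² = 229;  v_rel·d = (-2)·(8) + (-15)·(9) = -151
229·t² + 302·t + 24 = 0  ⇒  m = (-151)² − 229·24 = 17305
m = 17305 > 0,  v_rel·d = -151 < 0  ⇒  outside

inside=no margin=17305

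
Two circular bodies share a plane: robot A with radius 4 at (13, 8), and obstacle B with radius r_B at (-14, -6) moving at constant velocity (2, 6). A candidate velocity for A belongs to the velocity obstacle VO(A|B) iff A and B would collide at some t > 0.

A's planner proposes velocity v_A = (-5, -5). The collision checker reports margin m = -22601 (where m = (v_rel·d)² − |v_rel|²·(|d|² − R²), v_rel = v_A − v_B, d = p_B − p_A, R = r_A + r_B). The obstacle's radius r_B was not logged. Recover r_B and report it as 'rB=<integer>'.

m = -22601
d = (-27, -14);  v_rel = (-7, -11),  |v_rel|² = 170
v_rel×d = (-7)·(-14) − (-11)·(-27) = -199
since m = R²·170 − (-199)²:  R² = (39601 + -22601) / 170 = 100
R = √100 = 10  ⇒  r_B = 10 − 4 = 6

rB=6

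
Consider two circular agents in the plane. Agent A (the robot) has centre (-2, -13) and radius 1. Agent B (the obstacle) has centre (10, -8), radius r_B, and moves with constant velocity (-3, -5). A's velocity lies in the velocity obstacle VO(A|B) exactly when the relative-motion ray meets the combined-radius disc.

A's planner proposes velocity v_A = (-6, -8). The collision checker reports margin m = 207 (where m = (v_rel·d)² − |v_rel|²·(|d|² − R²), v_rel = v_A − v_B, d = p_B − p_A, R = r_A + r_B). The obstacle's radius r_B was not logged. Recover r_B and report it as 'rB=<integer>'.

m = 207
d = (12, 5);  v_rel = (-3, -3),  |v_rel|² = 18
v_rel×d = (-3)·(5) − (-3)·(12) = 21
since m = R²·18 − 21²:  R² = (441 + 207) / 18 = 36
R = √36 = 6  ⇒  r_B = 6 − 1 = 5

rB=5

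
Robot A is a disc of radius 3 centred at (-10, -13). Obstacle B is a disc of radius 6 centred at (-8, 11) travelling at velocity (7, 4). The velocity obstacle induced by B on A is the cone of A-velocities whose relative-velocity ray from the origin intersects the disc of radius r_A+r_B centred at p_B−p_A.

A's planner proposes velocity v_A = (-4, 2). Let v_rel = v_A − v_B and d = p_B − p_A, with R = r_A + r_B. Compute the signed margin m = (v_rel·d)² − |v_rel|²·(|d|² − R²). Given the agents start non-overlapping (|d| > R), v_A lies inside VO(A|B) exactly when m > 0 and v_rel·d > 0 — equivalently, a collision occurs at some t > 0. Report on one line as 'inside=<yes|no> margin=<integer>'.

d = (2, 24),  |d|² = 580;  R = 3+6 = 9,  c = 580−9² = 499
v_rel = (-11, -2),  |v_rel|² = 125;  v_rel·d = (-11)·(2) + (-2)·(24) = -70
125·t² + 140·t + 499 = 0  ⇒  m = (-70)² − 125·499 = -57475
m = -57475 < 0,  v_rel·d = -70 < 0  ⇒  outside

inside=no margin=-57475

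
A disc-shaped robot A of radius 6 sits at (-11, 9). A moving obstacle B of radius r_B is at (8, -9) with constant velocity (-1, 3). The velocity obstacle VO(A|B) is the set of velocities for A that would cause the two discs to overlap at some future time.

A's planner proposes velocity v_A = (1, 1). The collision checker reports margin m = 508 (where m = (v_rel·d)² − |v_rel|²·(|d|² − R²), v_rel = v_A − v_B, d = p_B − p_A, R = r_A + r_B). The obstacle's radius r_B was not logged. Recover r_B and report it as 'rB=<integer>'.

m = 508
d = (19, -18);  v_rel = (2, -2),  |v_rel|² = 8
v_rel×d = (2)·(-18) − (-2)·(19) = 2
since m = R²·8 − 2²:  R² = (4 + 508) / 8 = 64
R = √64 = 8  ⇒  r_B = 8 − 6 = 2

rB=2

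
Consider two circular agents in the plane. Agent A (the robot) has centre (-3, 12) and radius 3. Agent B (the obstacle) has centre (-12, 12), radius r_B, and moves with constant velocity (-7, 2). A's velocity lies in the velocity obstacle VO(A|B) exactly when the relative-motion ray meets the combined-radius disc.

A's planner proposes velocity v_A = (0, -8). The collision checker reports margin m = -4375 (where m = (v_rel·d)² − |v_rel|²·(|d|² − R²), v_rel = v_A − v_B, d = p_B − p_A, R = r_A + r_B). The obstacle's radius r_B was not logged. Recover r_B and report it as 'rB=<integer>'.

m = -4375
d = (-9, 0);  v_rel = (7, -10),  |v_rel|² = 149
v_rel×d = (7)·(0) − (-10)·(-9) = -90
since m = R²·149 − (-90)²:  R² = (8100 + -4375) / 149 = 25
R = √25 = 5  ⇒  r_B = 5 − 3 = 2

rB=2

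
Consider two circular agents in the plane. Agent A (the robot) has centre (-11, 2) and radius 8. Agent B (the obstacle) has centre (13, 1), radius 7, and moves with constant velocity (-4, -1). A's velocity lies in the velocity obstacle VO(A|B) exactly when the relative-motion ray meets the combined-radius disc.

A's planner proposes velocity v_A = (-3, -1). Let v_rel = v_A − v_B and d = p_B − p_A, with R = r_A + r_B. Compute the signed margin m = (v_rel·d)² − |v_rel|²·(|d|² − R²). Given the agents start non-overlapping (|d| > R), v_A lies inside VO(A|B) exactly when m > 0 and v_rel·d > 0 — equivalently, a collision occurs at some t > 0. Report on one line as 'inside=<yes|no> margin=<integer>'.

d = (24, -1),  |d|² = 577;  R = 8+7 = 15,  c = 577−15² = 352
v_rel = (1, 0),  |v_rel|² = 1;  v_rel·d = (1)·(24) + (0)·(-1) = 24
1·t² − 48·t + 352 = 0  ⇒  m = 24² − 1·352 = 224
m = 224 > 0,  v_rel·d = 24 > 0  ⇒  inside

inside=yes margin=224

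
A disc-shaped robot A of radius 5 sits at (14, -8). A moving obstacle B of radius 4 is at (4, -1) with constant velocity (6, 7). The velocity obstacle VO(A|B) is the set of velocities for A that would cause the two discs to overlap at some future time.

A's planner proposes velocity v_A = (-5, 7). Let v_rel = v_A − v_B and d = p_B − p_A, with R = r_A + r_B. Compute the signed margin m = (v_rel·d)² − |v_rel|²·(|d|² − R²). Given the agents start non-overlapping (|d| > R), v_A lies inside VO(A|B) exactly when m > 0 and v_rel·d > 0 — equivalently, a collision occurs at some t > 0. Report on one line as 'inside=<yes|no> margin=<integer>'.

d = (-10, 7),  |d|² = 149;  R = 5+4 = 9,  c = 149−9² = 68
v_rel = (-11, 0),  |v_rel|² = 121;  v_rel·d = (-11)·(-10) + (0)·(7) = 110
121·t² − 220·t + 68 = 0  ⇒  m = 110² − 121·68 = 3872
m = 3872 > 0,  v_rel·d = 110 > 0  ⇒  inside

inside=yes margin=3872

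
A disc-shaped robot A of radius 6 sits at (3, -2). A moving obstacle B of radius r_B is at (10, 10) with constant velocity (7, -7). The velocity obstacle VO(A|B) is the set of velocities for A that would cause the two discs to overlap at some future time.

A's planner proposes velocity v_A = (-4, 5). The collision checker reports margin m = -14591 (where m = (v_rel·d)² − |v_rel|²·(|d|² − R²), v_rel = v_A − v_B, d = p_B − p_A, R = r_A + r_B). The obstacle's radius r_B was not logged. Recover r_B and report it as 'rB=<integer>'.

m = -14591
d = (7, 12);  v_rel = (-11, 12),  |v_rel|² = 265
v_rel×d = (-11)·(12) − (12)·(7) = -216
since m = R²·265 − (-216)²:  R² = (46656 + -14591) / 265 = 121
R = √121 = 11  ⇒  r_B = 11 − 6 = 5

rB=5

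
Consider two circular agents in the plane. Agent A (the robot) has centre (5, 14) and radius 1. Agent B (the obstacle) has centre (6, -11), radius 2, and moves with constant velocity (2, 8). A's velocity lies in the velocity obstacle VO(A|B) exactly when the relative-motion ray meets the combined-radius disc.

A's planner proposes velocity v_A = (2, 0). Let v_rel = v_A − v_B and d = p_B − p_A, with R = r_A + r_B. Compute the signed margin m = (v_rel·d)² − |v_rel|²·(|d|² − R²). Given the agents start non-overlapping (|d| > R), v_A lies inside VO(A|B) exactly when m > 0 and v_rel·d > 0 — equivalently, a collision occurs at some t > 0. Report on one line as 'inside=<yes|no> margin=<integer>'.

d = (1, -25),  |d|² = 626;  R = 1+2 = 3,  c = 626−3² = 617
v_rel = (0, -8),  |v_rel|² = 64;  v_rel·d = (0)·(1) + (-8)·(-25) = 200
64·t² − 400·t + 617 = 0  ⇒  m = 200² − 64·617 = 512
m = 512 > 0,  v_rel·d = 200 > 0  ⇒  inside

inside=yes margin=512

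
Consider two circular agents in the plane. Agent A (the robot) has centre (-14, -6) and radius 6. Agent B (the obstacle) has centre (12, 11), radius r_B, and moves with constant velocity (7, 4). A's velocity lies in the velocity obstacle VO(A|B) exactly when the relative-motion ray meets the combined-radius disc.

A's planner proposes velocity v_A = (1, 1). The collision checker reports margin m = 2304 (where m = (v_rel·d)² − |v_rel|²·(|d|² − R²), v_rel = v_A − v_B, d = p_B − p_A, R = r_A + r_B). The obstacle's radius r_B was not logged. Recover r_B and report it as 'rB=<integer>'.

m = 2304
d = (26, 17);  v_rel = (-6, -3),  |v_rel|² = 45
v_rel×d = (-6)·(17) − (-3)·(26) = -24
since m = R²·45 − (-24)²:  R² = (576 + 2304) / 45 = 64
R = √64 = 8  ⇒  r_B = 8 − 6 = 2

rB=2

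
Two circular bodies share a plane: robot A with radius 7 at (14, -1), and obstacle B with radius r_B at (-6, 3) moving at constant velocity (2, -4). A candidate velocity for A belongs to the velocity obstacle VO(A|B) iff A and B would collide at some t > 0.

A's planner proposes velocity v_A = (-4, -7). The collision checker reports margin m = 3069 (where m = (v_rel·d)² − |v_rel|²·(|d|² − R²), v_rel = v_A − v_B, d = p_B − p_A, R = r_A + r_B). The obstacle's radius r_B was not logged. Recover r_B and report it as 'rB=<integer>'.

m = 3069
d = (-20, 4);  v_rel = (-6, -3),  |v_rel|² = 45
v_rel×d = (-6)·(4) − (-3)·(-20) = -84
since m = R²·45 − (-84)²:  R² = (7056 + 3069) / 45 = 225
R = √225 = 15  ⇒  r_B = 15 − 7 = 8

rB=8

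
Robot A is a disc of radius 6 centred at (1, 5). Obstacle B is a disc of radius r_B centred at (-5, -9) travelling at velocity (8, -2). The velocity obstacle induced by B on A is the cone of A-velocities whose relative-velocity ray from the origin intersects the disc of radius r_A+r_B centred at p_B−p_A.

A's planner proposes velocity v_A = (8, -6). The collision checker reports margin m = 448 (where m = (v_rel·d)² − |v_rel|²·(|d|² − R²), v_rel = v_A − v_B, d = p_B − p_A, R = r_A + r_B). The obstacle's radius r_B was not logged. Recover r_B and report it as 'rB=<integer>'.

m = 448
d = (-6, -14);  v_rel = (0, -4),  |v_rel|² = 16
v_rel×d = (0)·(-14) − (-4)·(-6) = -24
since m = R²·16 − (-24)²:  R² = (576 + 448) / 16 = 64
R = √64 = 8  ⇒  r_B = 8 − 6 = 2

rB=2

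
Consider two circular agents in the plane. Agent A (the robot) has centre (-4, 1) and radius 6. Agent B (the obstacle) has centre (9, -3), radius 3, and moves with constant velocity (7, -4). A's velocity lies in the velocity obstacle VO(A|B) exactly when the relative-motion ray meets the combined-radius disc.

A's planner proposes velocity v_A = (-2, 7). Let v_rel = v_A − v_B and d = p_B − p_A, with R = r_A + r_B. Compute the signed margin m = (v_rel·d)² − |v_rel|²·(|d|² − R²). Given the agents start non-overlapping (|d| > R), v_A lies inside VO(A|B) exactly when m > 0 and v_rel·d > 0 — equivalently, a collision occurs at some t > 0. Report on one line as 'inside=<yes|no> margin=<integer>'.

d = (13, -4),  |d|² = 185;  R = 6+3 = 9,  c = 185−9² = 104
v_rel = (-9, 11),  |v_rel|² = 202;  v_rel·d = (-9)·(13) + (11)·(-4) = -161
202·t² + 322·t + 104 = 0  ⇒  m = (-161)² − 202·104 = 4913
m = 4913 > 0,  v_rel·d = -161 < 0  ⇒  outside

inside=no margin=4913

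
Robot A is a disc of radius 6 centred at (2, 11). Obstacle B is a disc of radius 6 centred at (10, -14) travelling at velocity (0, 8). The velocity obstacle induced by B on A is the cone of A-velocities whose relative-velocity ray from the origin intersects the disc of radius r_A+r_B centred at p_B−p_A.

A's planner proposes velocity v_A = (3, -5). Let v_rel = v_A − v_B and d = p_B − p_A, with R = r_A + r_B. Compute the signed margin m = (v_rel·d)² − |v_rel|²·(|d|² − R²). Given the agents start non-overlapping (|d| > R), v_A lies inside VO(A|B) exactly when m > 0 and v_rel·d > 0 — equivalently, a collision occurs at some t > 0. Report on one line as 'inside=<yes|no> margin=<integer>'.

d = (8, -25),  |d|² = 689;  R = 6+6 = 12,  c = 689−12² = 545
v_rel = (3, -13),  |v_rel|² = 178;  v_rel·d = (3)·(8) + (-13)·(-25) = 349
178·t² − 698·t + 545 = 0  ⇒  m = 349² − 178·545 = 24791
m = 24791 > 0,  v_rel·d = 349 > 0  ⇒  inside

inside=yes margin=24791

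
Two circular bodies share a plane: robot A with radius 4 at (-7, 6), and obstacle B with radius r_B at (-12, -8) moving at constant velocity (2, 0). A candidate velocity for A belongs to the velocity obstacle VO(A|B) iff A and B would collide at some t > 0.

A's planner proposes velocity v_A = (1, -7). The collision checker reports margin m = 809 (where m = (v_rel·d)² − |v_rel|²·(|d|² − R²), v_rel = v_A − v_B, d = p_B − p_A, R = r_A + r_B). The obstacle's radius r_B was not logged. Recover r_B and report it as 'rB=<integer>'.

m = 809
d = (-5, -14);  v_rel = (-1, -7),  |v_rel|² = 50
v_rel×d = (-1)·(-14) − (-7)·(-5) = -21
since m = R²·50 − (-21)²:  R² = (441 + 809) / 50 = 25
R = √25 = 5  ⇒  r_B = 5 − 4 = 1

rB=1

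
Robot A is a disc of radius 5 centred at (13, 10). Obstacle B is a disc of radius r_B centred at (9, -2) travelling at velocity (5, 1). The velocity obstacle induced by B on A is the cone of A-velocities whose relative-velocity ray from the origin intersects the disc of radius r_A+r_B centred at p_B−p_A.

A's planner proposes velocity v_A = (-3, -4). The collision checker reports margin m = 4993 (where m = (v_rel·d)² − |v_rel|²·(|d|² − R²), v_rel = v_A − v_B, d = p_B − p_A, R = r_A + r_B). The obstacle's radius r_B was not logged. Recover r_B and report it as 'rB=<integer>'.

m = 4993
d = (-4, -12);  v_rel = (-8, -5),  |v_rel|² = 89
v_rel×d = (-8)·(-12) − (-5)·(-4) = 76
since m = R²·89 − 76²:  R² = (5776 + 4993) / 89 = 121
R = √121 = 11  ⇒  r_B = 11 − 5 = 6

rB=6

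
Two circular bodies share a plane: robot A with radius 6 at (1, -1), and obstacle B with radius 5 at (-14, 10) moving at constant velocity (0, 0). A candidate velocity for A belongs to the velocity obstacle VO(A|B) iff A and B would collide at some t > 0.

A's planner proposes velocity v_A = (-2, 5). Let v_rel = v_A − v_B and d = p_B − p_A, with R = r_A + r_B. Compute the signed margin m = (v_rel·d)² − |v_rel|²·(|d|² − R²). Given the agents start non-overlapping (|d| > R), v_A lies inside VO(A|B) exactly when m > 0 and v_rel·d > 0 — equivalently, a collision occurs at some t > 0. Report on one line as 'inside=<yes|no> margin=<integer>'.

d = (-15, 11),  |d|² = 346;  R = 6+5 = 11,  c = 346−11² = 225
v_rel = (-2, 5),  |v_rel|² = 29;  v_rel·d = (-2)·(-15) + (5)·(11) = 85
29·t² − 170·t + 225 = 0  ⇒  m = 85² − 29·225 = 700
m = 700 > 0,  v_rel·d = 85 > 0  ⇒  inside

inside=yes margin=700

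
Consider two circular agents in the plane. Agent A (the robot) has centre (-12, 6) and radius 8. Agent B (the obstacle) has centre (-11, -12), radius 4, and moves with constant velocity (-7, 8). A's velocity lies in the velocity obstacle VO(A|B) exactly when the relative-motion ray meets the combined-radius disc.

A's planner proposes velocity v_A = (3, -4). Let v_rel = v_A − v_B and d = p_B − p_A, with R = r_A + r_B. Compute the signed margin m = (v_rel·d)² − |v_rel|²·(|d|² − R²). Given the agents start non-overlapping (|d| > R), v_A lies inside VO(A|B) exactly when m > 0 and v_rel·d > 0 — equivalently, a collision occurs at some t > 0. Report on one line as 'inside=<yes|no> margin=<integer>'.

d = (1, -18),  |d|² = 325;  R = 8+4 = 12,  c = 325−12² = 181
v_rel = (10, -12),  |v_rel|² = 244;  v_rel·d = (10)·(1) + (-12)·(-18) = 226
244·t² − 452·t + 181 = 0  ⇒  m = 226² − 244·181 = 6912
m = 6912 > 0,  v_rel·d = 226 > 0  ⇒  inside

inside=yes margin=6912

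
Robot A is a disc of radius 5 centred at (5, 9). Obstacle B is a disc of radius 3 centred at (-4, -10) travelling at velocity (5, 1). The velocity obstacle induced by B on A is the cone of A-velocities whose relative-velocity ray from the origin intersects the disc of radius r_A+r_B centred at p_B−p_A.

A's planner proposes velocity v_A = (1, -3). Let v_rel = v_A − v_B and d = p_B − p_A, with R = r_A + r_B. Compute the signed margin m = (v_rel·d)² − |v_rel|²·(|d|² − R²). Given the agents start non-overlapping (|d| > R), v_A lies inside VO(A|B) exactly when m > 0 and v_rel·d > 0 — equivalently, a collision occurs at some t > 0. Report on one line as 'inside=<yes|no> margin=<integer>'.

d = (-9, -19),  |d|² = 442;  R = 5+3 = 8,  c = 442−8² = 378
v_rel = (-4, -4),  |v_rel|² = 32;  v_rel·d = (-4)·(-9) + (-4)·(-19) = 112
32·t² − 224·t + 378 = 0  ⇒  m = 112² − 32·378 = 448
m = 448 > 0,  v_rel·d = 112 > 0  ⇒  inside

inside=yes margin=448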